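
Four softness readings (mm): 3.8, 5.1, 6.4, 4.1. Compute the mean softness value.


Sum = 3.8 + 5.1 + 6.4 + 4.1
Mean = 19.4 / 4 = 4.85 mm


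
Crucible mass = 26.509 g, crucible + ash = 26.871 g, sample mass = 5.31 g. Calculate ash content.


Ash mass = 0.362 g
Ash content = 6.82%

Ash mass = 26.871 - 26.509 = 0.362 g
Ash% = 0.362 / 5.31 x 100 = 6.82%


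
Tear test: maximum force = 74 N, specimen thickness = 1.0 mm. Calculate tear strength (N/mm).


74.0 N/mm

Tear strength = force / thickness
Tear = 74 / 1.0 = 74.0 N/mm


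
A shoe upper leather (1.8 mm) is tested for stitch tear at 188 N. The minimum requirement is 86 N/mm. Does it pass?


STS = 104.4 N/mm
Passes: Yes

STS = 188 / 1.8 = 104.4 N/mm
Minimum required: 86 N/mm
Passes: Yes


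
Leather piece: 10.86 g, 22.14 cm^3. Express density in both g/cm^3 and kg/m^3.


Density = 10.86 / 22.14 = 0.491 g/cm^3
Convert: 0.491 x 1000 = 491 kg/m^3


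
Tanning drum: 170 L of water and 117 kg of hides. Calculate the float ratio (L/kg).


1.5

Float ratio = water / hide weight
Ratio = 170 / 117 = 1.5


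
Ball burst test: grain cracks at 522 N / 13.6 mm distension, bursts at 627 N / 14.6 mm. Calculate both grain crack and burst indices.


Crack index = 522 / 13.6 = 38.4 N/mm
Burst index = 627 / 14.6 = 42.9 N/mm


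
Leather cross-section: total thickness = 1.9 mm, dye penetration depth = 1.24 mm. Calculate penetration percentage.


65.3%

Penetration% = 1.24 / 1.9 x 100
Penetration = 65.3%


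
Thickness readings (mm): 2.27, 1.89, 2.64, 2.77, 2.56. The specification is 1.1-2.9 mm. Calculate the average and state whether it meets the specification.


Average = 2.43 mm
Within specification: Yes

Sum = 12.13
Average = 12.13 / 5 = 2.43 mm
Specification range: 1.1 to 2.9 mm
Within spec: Yes


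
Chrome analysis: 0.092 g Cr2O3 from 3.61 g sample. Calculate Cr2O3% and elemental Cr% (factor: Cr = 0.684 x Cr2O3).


Cr2O3 = 2.55%
Cr = 1.74%

Cr2O3% = 0.092 / 3.61 x 100 = 2.55%
Cr% = 2.55 x 0.684 = 1.74%


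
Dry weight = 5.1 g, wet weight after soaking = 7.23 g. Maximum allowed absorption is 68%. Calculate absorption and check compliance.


Absorption = 41.8%
Compliant: Yes


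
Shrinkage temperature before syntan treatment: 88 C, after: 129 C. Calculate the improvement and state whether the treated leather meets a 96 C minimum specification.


Improvement = 41 C
Meets 96 C spec: Yes


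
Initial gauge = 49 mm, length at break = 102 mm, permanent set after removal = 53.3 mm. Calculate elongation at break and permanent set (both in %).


Elongation at break = 108.2%
Permanent set = 8.8%

Elongation at break = (102 - 49) / 49 x 100 = 108.2%
Permanent set = (53.3 - 49) / 49 x 100 = 8.8%


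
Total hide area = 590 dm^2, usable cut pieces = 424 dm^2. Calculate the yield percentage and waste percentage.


Yield = 71.9%
Waste = 28.1%


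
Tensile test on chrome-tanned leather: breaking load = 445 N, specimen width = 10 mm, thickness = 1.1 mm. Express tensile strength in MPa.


Cross-section = 10 x 1.1 = 11.0 mm^2
TS = 445 / 11.0 = 40.45 MPa
(1 N/mm^2 = 1 MPa)


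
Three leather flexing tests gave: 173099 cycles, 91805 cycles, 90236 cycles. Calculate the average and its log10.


Average = 118380 cycles
log10 = 5.07

Average = (173099 + 91805 + 90236) / 3 = 118380 cycles
log10(118380) = 5.07


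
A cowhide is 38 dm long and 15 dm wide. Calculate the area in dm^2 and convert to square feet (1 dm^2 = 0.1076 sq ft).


Area = 38 x 15 = 570 dm^2
Conversion: 570 x 0.1076 = 61.33 sq ft


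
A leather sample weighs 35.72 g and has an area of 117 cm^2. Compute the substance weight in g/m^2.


Substance weight = mass / area x 10000
SW = 35.72 / 117 x 10000
SW = 3053.0 g/m^2


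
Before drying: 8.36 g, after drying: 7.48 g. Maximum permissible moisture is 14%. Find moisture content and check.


MC = (8.36 - 7.48) / 8.36 x 100 = 10.5%
Maximum: 14%
Acceptable: Yes


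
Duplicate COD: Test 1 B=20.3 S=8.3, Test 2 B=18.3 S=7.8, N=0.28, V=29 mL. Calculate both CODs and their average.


COD1 = (20.3 - 8.3) x 0.28 x 8000 / 29 = 926.9 mg/L
COD2 = (18.3 - 7.8) x 0.28 x 8000 / 29 = 811.0 mg/L
Average = (926.9 + 811.0) / 2 = 869.0 mg/L


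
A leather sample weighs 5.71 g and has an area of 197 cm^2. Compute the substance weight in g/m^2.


Substance weight = mass / area x 10000
SW = 5.71 / 197 x 10000
SW = 289.8 g/m^2


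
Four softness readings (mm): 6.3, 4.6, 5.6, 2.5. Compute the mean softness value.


4.75 mm


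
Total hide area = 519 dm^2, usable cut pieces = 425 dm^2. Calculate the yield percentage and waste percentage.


Yield = 425 / 519 x 100 = 81.9%
Waste = 519 - 425 = 94 dm^2
Waste% = 100 - 81.9 = 18.1%


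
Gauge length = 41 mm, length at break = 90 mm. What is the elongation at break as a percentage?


119.5%

Extension = 90 - 41 = 49 mm
Elongation = 49 / 41 x 100 = 119.5%


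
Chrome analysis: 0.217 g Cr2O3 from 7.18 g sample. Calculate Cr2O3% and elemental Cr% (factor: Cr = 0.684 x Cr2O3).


Cr2O3% = 0.217 / 7.18 x 100 = 3.02%
Cr% = 3.02 x 0.684 = 2.07%


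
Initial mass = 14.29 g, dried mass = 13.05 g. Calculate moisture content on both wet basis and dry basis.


Wet basis = 8.7%
Dry basis = 9.5%

Moisture lost = 14.29 - 13.05 = 1.24 g
Wet basis MC = 1.24 / 14.29 x 100 = 8.7%
Dry basis MC = 1.24 / 13.05 x 100 = 9.5%


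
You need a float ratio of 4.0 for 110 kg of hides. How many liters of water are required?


440.0 L


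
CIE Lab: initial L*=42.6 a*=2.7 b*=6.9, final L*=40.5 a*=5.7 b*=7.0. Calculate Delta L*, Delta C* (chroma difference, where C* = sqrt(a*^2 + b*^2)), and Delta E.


Delta L* = 40.5 - 42.6 = -2.1
C1* = sqrt((2.7)^2 + (6.9)^2) = 7.409
C2* = sqrt((5.7)^2 + (7.0)^2) = 9.027
Delta C* = 9.027 - 7.409 = 1.62
Delta E = sqrt((-2.1)^2 + (3.0)^2 + (0.1)^2) = 3.66


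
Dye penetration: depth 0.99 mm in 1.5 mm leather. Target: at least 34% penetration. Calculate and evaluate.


Penetration = 0.99 / 1.5 x 100 = 66.0%
Target: 34%
Meets target: Yes


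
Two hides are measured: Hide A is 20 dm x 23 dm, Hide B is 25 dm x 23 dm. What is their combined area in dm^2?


Hide A area = 20 x 23 = 460 dm^2
Hide B area = 25 x 23 = 575 dm^2
Total = 460 + 575 = 1035 dm^2


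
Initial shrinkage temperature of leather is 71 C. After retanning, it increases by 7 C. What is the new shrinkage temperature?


New Ts = 71 + 7 = 78 C


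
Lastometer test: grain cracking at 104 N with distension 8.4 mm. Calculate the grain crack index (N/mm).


Grain crack index = force / distension
Index = 104 / 8.4 = 12.4 N/mm


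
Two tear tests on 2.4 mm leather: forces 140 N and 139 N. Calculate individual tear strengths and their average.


Tear 1 = 140 / 2.4 = 58.3 N/mm
Tear 2 = 139 / 2.4 = 57.9 N/mm
Average = (58.3 + 57.9) / 2 = 58.1 N/mm


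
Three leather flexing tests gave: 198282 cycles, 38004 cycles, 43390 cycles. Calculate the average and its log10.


Average = (198282 + 38004 + 43390) / 3 = 93225 cycles
log10(93225) = 4.97


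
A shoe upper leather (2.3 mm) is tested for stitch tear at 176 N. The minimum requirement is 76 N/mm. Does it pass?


STS = 76.5 N/mm
Passes: Yes


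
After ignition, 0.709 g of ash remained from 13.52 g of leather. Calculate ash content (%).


Ash% = 0.709 / 13.52 x 100
Ash% = 5.24%


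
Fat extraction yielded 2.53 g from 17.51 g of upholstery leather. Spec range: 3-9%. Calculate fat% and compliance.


Fat content = 14.4%
Compliant: No


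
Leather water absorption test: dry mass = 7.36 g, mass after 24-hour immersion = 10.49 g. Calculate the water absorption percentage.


Water absorbed = 10.49 - 7.36 = 3.13 g
WA% = 3.13 / 7.36 x 100 = 42.5%


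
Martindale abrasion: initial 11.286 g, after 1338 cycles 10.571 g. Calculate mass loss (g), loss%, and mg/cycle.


Loss = 11.286 - 10.571 = 0.715 g
Loss% = 0.715 / 11.286 x 100 = 6.34%
Rate = 0.715 / 1338 x 1000 = 0.534 mg/cycle


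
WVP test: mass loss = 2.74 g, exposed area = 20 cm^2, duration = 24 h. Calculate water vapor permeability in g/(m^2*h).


57.08 g/(m^2*h)

WVP = mass_loss / (area x time) x 10000
WVP = 2.74 / (20 x 24) x 10000
WVP = 2.74 / 480 x 10000 = 57.08 g/(m^2*h)


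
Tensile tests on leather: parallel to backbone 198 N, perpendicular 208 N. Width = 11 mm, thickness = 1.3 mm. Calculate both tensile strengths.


Parallel = 13.85 N/mm^2
Perpendicular = 14.55 N/mm^2


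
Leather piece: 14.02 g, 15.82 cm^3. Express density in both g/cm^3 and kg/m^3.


0.886 g/cm^3
886 kg/m^3

Density = 14.02 / 15.82 = 0.886 g/cm^3
Convert: 0.886 x 1000 = 886 kg/m^3


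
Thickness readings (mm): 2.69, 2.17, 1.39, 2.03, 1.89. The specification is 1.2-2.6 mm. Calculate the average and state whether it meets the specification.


Sum = 10.17
Average = 10.17 / 5 = 2.03 mm
Specification range: 1.2 to 2.6 mm
Within spec: Yes


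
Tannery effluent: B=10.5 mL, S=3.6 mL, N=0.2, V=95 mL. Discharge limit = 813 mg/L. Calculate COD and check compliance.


COD = 116.2 mg/L
Compliant: Yes


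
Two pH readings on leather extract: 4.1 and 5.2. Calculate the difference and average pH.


Difference = |4.1 - 5.2| = 1.1
Average = (4.1 + 5.2) / 2 = 4.65


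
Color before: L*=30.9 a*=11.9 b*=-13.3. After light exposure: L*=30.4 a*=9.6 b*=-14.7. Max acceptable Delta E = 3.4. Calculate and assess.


Delta E = 2.74
Passes: Yes


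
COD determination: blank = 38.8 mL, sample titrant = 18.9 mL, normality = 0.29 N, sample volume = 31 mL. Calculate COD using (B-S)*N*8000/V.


1489.3 mg/L


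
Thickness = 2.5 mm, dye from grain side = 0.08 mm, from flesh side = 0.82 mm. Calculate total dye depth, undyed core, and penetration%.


Total dyed = 0.08 + 0.82 = 0.90 mm
Undyed core = 2.5 - 0.90 = 1.60 mm
Penetration = 0.90 / 2.5 x 100 = 36.0%


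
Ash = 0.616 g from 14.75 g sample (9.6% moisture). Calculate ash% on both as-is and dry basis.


As-is ash = 4.18%
Dry-basis ash = 4.62%

As-is ash% = 0.616 / 14.75 x 100 = 4.18%
Dry mass = 14.75 x (100 - 9.6) / 100 = 13.334 g
Dry-basis ash% = 0.616 / 13.334 x 100 = 4.62%


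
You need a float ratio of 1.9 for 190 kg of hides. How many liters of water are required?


Water = hide weight x target ratio
Water = 190 x 1.9 = 361.0 L


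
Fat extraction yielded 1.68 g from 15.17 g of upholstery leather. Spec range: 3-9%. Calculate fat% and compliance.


Fat content = 11.1%
Compliant: No

Fat% = 1.68 / 15.17 x 100 = 11.1%
Spec range: 3-9%
Compliant: No


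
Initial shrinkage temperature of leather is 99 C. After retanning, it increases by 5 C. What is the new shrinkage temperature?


New Ts = 99 + 5 = 104 C


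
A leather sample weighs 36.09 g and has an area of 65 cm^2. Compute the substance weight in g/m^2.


Substance weight = mass / area x 10000
SW = 36.09 / 65 x 10000
SW = 5552.3 g/m^2


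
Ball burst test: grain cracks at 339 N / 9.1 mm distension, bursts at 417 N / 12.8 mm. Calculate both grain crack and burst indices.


Crack index = 339 / 9.1 = 37.3 N/mm
Burst index = 417 / 12.8 = 32.6 N/mm


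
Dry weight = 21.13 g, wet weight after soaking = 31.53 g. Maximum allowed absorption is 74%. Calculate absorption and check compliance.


Absorption = 49.2%
Compliant: Yes

WA = (31.53 - 21.13) / 21.13 x 100 = 49.2%
Maximum allowed: 74%
Compliant: Yes


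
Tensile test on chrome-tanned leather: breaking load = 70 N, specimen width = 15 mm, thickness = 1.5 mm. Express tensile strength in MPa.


3.11 MPa


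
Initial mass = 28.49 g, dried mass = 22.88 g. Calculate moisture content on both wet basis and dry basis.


Wet basis = 19.7%
Dry basis = 24.5%

Moisture lost = 28.49 - 22.88 = 5.61 g
Wet basis MC = 5.61 / 28.49 x 100 = 19.7%
Dry basis MC = 5.61 / 22.88 x 100 = 24.5%


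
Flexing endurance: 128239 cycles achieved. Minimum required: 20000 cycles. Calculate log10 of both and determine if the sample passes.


log10(128239) = 5.11
log10(20000) = 4.30
Passes: Yes


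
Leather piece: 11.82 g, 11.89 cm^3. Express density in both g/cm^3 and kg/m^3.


Density = 11.82 / 11.89 = 0.994 g/cm^3
Convert: 0.994 x 1000 = 994 kg/m^3


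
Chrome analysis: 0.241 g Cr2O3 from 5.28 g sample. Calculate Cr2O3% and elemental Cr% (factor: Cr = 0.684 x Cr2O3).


Cr2O3% = 0.241 / 5.28 x 100 = 4.56%
Cr% = 4.56 x 0.684 = 3.12%


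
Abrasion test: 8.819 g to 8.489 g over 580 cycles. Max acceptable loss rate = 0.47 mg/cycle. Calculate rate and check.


Rate = 0.569 mg/cycle
Passes: No


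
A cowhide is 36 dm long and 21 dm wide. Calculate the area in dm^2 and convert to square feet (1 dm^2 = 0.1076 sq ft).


756 dm^2
81.35 sq ft


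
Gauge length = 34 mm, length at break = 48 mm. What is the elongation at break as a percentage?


Extension = 48 - 34 = 14 mm
Elongation = 14 / 34 x 100 = 41.2%


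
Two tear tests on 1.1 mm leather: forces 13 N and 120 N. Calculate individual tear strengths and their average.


Tear 1 = 13 / 1.1 = 11.8 N/mm
Tear 2 = 120 / 1.1 = 109.1 N/mm
Average = (11.8 + 109.1) / 2 = 60.5 N/mm


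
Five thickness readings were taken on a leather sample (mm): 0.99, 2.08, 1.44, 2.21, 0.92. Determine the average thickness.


Sum = 0.99 + 2.08 + 1.44 + 2.21 + 0.92 = 7.64
Average = 7.64 / 5 = 1.53 mm


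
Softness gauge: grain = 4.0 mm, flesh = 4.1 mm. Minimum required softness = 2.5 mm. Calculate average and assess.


Average = (4.0 + 4.1) / 2 = 4.05 mm
Minimum = 2.5 mm
Meets requirement: Yes


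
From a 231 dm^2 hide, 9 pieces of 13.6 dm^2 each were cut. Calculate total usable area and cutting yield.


Total usable = 9 x 13.6 = 122.4 dm^2
Yield = 122.4 / 231 x 100 = 53.0%


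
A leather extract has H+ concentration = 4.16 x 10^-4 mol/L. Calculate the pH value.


pH = -log10[H+]
pH = -log10(4.16 x 10^-4) = 3.38


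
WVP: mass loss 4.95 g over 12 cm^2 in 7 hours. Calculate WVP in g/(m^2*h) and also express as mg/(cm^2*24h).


WVP = 4.95 / (12 x 7) x 10000 = 589.29 g/(m^2*h)
Mass loss in mg = 4.95 x 1000 = 4950 mg
Per cm^2 per 24h in mg: 4950 x 24 / (12 x 7) = 118800 / 84 = 1414.29 mg/(cm^2*24h)


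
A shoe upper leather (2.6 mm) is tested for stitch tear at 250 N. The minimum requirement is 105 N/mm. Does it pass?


STS = 250 / 2.6 = 96.2 N/mm
Minimum required: 105 N/mm
Passes: No


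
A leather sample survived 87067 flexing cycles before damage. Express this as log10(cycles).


4.94

log10(87067) = 4.94


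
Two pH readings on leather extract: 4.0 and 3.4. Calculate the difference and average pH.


Difference = 0.6
Average pH = 3.70

Difference = |4.0 - 3.4| = 0.6
Average = (4.0 + 3.4) / 2 = 3.70


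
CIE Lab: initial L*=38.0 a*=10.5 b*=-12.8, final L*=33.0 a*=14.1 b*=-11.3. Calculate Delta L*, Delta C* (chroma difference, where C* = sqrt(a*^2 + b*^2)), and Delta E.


Delta L* = 33.0 - 38.0 = -5.0
C1* = sqrt((10.5)^2 + (-12.8)^2) = 16.556
C2* = sqrt((14.1)^2 + (-11.3)^2) = 18.069
Delta C* = 18.069 - 16.556 = 1.51
Delta E = sqrt((-5.0)^2 + (3.6)^2 + (1.5)^2) = 6.34


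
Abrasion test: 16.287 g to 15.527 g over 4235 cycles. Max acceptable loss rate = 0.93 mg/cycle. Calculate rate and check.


Loss = 16.287 - 15.527 = 0.760 g
Rate = 0.760 g / 4235 cycles x 1000 = 0.179 mg/cycle
Max = 0.93 mg/cycle
Passes: Yes


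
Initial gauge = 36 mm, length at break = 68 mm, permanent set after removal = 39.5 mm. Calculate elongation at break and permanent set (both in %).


Elongation at break = (68 - 36) / 36 x 100 = 88.9%
Permanent set = (39.5 - 36) / 36 x 100 = 9.7%


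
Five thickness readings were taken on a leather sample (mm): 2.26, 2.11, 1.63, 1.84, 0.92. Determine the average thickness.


1.75 mm

Sum = 2.26 + 2.11 + 1.63 + 1.84 + 0.92 = 8.76
Average = 8.76 / 5 = 1.75 mm


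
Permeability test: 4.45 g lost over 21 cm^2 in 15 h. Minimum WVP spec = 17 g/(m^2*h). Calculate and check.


WVP = 141.27 g/(m^2*h)
Meets specification: Yes


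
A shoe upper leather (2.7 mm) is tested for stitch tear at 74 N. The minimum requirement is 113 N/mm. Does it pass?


STS = 74 / 2.7 = 27.4 N/mm
Minimum required: 113 N/mm
Passes: No


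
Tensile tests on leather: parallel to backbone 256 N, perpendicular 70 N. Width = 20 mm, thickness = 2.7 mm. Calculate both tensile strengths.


Area = 20 x 2.7 = 54.0 mm^2
TS (parallel) = 256 / 54.0 = 4.74 N/mm^2
TS (perpendicular) = 70 / 54.0 = 1.30 N/mm^2


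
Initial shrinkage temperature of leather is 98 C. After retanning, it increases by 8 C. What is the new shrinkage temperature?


106 C

New Ts = 98 + 8 = 106 C


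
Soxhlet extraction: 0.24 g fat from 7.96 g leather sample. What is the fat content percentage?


3.0%


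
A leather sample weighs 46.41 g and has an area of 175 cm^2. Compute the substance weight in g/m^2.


Substance weight = mass / area x 10000
SW = 46.41 / 175 x 10000
SW = 2652.0 g/m^2


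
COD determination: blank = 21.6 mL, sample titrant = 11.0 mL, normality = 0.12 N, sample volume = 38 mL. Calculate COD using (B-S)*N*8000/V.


COD = (21.6 - 11.0) x 0.12 x 8000 / 38
COD = 10.6 x 0.12 x 8000 / 38
COD = 267.8 mg/L


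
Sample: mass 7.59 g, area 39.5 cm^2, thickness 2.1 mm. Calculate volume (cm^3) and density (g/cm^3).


Thickness in cm = 2.1 / 10 = 0.21 cm
Volume = 39.5 x 0.21 = 8.295 cm^3
Density = 7.59 / 8.295 = 0.915 g/cm^3


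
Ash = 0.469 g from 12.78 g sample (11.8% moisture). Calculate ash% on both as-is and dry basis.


As-is ash% = 0.469 / 12.78 x 100 = 3.67%
Dry mass = 12.78 x (100 - 11.8) / 100 = 11.27196 g
Dry-basis ash% = 0.469 / 11.27196 x 100 = 4.16%


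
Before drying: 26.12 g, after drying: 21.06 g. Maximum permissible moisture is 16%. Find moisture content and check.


MC = (26.12 - 21.06) / 26.12 x 100 = 19.4%
Maximum: 16%
Acceptable: No


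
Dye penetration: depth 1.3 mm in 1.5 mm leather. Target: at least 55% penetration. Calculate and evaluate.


Penetration = 1.3 / 1.5 x 100 = 86.7%
Target: 55%
Meets target: Yes


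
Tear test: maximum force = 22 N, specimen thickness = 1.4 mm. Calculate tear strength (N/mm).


15.7 N/mm

Tear strength = force / thickness
Tear = 22 / 1.4 = 15.7 N/mm


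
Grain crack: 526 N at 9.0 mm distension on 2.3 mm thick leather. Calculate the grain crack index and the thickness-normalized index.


Crack index = 58.4 N/mm
Normalized index = 25.4 N/mm per mm


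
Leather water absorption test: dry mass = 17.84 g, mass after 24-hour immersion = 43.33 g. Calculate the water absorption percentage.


Water absorbed = 43.33 - 17.84 = 25.49 g
WA% = 25.49 / 17.84 x 100 = 142.9%


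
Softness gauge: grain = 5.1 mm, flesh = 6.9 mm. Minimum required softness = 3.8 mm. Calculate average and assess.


Average softness = 6.00 mm
Meets requirement: Yes

Average = (5.1 + 6.9) / 2 = 6.00 mm
Minimum = 3.8 mm
Meets requirement: Yes


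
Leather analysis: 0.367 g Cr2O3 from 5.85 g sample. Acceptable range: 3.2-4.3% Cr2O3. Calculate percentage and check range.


Cr2O3% = 0.367 / 5.85 x 100 = 6.27%
Acceptable range: 3.2 to 4.3%
Within range: No


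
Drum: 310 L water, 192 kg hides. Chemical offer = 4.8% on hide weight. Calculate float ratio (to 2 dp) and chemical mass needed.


Float ratio = 310 / 192 = 1.61
Chemical = 192 x 4.8 / 100 = 9.216 kg


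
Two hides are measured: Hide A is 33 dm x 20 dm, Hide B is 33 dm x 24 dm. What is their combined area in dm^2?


Hide A area = 33 x 20 = 660 dm^2
Hide B area = 33 x 24 = 792 dm^2
Total = 660 + 792 = 1452 dm^2


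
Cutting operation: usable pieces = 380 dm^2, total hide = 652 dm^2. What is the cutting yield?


58.3%


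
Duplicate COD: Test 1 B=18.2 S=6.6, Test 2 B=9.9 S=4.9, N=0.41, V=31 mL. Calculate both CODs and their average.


COD1 = (18.2 - 6.6) x 0.41 x 8000 / 31 = 1227.4 mg/L
COD2 = (9.9 - 4.9) x 0.41 x 8000 / 31 = 529.0 mg/L
Average = (1227.4 + 529.0) / 2 = 878.2 mg/L


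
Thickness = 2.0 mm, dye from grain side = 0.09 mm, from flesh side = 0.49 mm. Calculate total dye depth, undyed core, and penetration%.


Total dyed = 0.58 mm
Undyed core = 1.42 mm
Penetration = 29.0%


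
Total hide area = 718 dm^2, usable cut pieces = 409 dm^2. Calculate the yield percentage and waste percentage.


Yield = 57.0%
Waste = 43.0%

Yield = 409 / 718 x 100 = 57.0%
Waste = 718 - 409 = 309 dm^2
Waste% = 100 - 57.0 = 43.0%


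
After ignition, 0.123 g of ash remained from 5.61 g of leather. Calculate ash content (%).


2.19%


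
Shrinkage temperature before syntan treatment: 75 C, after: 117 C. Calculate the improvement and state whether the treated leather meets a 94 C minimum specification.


Improvement = 117 - 75 = 42 C
Spec check: 117 C >= 94 C? Yes


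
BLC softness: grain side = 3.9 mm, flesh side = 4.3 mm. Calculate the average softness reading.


Average = (3.9 + 4.3) / 2
Average = 4.10 mm


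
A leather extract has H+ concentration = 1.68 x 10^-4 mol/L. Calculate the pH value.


pH = -log10[H+]
pH = -log10(1.68 x 10^-4) = 3.77


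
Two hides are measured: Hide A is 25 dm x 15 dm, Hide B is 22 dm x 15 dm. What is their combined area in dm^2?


705 dm^2

Hide A area = 25 x 15 = 375 dm^2
Hide B area = 22 x 15 = 330 dm^2
Total = 375 + 330 = 705 dm^2


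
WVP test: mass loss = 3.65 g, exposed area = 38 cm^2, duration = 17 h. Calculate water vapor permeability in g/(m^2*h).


56.50 g/(m^2*h)


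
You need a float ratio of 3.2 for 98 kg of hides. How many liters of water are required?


Water = hide weight x target ratio
Water = 98 x 3.2 = 313.6 L


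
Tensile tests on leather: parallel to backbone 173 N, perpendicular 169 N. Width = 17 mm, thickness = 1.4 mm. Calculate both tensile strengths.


Parallel = 7.27 N/mm^2
Perpendicular = 7.10 N/mm^2


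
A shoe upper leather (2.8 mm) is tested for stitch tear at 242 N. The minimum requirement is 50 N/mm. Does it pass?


STS = 86.4 N/mm
Passes: Yes


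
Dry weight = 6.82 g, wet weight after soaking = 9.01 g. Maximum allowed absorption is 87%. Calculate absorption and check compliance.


Absorption = 32.1%
Compliant: Yes


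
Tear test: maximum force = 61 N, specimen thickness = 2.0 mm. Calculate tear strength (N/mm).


Tear strength = force / thickness
Tear = 61 / 2.0 = 30.5 N/mm


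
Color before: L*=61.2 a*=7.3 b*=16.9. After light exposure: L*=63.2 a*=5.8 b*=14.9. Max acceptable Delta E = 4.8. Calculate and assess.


Delta E = 3.20
Passes: Yes

dL = 2.0, da = -1.5, db = -2.0
dE = sqrt((2.0)^2 + (-1.5)^2 + (-2.0)^2) = 3.20
Max = 4.8
Passes: Yes


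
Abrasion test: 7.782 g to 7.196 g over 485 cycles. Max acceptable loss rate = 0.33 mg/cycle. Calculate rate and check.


Rate = 1.208 mg/cycle
Passes: No


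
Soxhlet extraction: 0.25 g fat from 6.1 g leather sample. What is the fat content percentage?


Fat content = 0.25 / 6.1 x 100
Fat = 4.1%


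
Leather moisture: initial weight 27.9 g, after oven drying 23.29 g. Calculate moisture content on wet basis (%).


Moisture = 27.9 - 23.29 = 4.61 g
MC = 4.61 / 27.9 x 100 = 16.5%


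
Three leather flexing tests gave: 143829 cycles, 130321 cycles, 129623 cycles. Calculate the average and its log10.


Average = (143829 + 130321 + 129623) / 3 = 134591 cycles
log10(134591) = 5.13


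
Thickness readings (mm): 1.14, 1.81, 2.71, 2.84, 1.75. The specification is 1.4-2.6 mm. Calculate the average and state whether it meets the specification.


Average = 2.05 mm
Within specification: Yes

Sum = 10.25
Average = 10.25 / 5 = 2.05 mm
Specification range: 1.4 to 2.6 mm
Within spec: Yes


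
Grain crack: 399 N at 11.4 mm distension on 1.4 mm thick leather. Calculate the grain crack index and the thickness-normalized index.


Crack index = 35.0 N/mm
Normalized index = 25.0 N/mm per mm

Crack index = 399 / 11.4 = 35.0 N/mm
Normalized = 35.0 / 1.4 = 25.0 N/mm per mm


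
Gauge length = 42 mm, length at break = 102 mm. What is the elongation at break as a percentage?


142.9%


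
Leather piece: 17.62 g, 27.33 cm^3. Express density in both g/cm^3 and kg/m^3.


0.645 g/cm^3
645 kg/m^3

Density = 17.62 / 27.33 = 0.645 g/cm^3
Convert: 0.645 x 1000 = 645 kg/m^3


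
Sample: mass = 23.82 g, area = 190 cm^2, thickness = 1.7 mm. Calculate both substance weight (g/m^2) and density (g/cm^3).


SW = 23.82 / 190 x 10000 = 1253.7 g/m^2
Volume = 190 x 1.7 / 10 = 32.30 cm^3
Density = 23.82 / 32.30 = 0.737 g/cm^3


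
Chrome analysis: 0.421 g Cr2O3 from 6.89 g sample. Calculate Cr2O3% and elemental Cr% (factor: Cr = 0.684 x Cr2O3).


Cr2O3% = 0.421 / 6.89 x 100 = 6.11%
Cr% = 6.11 x 0.684 = 4.18%


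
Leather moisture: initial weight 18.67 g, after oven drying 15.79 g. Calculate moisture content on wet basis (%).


15.4%

Moisture = 18.67 - 15.79 = 2.88 g
MC = 2.88 / 18.67 x 100 = 15.4%


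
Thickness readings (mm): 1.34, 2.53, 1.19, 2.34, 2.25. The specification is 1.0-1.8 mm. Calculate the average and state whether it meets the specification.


Sum = 9.65
Average = 9.65 / 5 = 1.93 mm
Specification range: 1.0 to 1.8 mm
Within spec: No


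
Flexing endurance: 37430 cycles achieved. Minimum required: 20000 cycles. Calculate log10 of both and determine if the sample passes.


log10(37430) = 4.57
log10(20000) = 4.30
Passes: Yes


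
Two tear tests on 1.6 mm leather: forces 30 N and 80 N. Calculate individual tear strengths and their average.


Tear 1 = 30 / 1.6 = 18.8 N/mm
Tear 2 = 80 / 1.6 = 50.0 N/mm
Average = (18.8 + 50.0) / 2 = 34.4 N/mm


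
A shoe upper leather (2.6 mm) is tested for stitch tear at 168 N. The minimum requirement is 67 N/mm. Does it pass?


STS = 168 / 2.6 = 64.6 N/mm
Minimum required: 67 N/mm
Passes: No


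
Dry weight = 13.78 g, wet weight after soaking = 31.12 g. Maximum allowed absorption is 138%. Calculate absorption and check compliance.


WA = (31.12 - 13.78) / 13.78 x 100 = 125.8%
Maximum allowed: 138%
Compliant: Yes


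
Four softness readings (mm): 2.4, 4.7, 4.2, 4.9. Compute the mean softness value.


Sum = 2.4 + 4.7 + 4.2 + 4.9
Mean = 16.2 / 4 = 4.05 mm


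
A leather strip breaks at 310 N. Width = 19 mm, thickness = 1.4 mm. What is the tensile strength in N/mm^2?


Cross-sectional area = 19 x 1.4 = 26.6 mm^2
Tensile strength = 310 / 26.6 = 11.65 N/mm^2


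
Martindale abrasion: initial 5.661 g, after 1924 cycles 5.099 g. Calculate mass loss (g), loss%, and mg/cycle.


Loss = 5.661 - 5.099 = 0.562 g
Loss% = 0.562 / 5.661 x 100 = 9.93%
Rate = 0.562 / 1924 x 1000 = 0.292 mg/cycle


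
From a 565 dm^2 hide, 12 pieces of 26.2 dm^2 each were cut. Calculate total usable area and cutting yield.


Total usable = 12 x 26.2 = 314.4 dm^2
Yield = 314.4 / 565 x 100 = 55.6%


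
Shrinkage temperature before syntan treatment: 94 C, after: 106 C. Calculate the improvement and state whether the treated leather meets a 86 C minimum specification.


Improvement = 106 - 94 = 12 C
Spec check: 106 C >= 86 C? Yes


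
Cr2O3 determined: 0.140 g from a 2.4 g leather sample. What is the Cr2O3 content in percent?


5.83%

Cr2O3% = 0.140 / 2.4 x 100
Cr2O3% = 5.83%


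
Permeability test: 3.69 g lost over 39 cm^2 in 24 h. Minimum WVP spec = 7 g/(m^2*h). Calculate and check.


WVP = 3.69 / (39 x 24) x 10000 = 39.42 g/(m^2*h)
Minimum: 7 g/(m^2*h)
Meets spec: Yes


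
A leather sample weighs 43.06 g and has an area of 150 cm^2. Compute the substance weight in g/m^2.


2870.7 g/m^2


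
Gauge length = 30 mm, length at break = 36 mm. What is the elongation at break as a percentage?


Extension = 36 - 30 = 6 mm
Elongation = 6 / 30 x 100 = 20.0%


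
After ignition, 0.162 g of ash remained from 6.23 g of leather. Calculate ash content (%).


2.60%

Ash% = 0.162 / 6.23 x 100
Ash% = 2.60%


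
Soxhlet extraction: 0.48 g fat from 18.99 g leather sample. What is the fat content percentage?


2.5%

Fat content = 0.48 / 18.99 x 100
Fat = 2.5%


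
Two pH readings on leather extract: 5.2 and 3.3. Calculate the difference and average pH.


Difference = |5.2 - 3.3| = 1.9
Average = (5.2 + 3.3) / 2 = 4.25


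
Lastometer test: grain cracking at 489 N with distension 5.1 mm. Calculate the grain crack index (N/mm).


95.9 N/mm


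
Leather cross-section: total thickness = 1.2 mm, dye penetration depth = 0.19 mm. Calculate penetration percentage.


Penetration% = 0.19 / 1.2 x 100
Penetration = 15.8%


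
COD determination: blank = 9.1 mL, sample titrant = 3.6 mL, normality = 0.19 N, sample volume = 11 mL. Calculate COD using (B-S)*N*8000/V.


COD = (9.1 - 3.6) x 0.19 x 8000 / 11
COD = 5.5 x 0.19 x 8000 / 11
COD = 760.0 mg/L


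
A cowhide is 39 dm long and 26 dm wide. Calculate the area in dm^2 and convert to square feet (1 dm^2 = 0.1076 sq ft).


1014 dm^2
109.11 sq ft

Area = 39 x 26 = 1014 dm^2
Conversion: 1014 x 0.1076 = 109.11 sq ft


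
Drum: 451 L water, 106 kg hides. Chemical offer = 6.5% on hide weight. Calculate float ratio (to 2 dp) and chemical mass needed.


Float ratio = 451 / 106 = 4.25
Chemical = 106 x 6.5 / 100 = 6.89 kg


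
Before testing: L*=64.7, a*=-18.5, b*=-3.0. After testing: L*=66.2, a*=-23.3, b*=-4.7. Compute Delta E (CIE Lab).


Delta E = 5.31


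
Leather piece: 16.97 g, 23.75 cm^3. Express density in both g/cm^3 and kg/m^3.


Density = 16.97 / 23.75 = 0.715 g/cm^3
Convert: 0.715 x 1000 = 715 kg/m^3


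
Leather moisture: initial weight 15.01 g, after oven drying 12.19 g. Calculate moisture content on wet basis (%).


Moisture = 15.01 - 12.19 = 2.82 g
MC = 2.82 / 15.01 x 100 = 18.8%


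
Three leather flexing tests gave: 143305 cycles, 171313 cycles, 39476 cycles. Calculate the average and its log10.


Average = (143305 + 171313 + 39476) / 3 = 118031 cycles
log10(118031) = 5.07


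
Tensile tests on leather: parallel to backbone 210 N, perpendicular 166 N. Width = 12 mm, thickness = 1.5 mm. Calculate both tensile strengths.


Area = 12 x 1.5 = 18.0 mm^2
TS (parallel) = 210 / 18.0 = 11.67 N/mm^2
TS (perpendicular) = 166 / 18.0 = 9.22 N/mm^2


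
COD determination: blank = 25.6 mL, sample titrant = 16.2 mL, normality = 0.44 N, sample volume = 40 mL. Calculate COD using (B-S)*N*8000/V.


COD = (25.6 - 16.2) x 0.44 x 8000 / 40
COD = 9.4 x 0.44 x 8000 / 40
COD = 827.2 mg/L


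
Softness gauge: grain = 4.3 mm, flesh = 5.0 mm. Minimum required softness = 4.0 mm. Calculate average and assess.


Average = (4.3 + 5.0) / 2 = 4.65 mm
Minimum = 4.0 mm
Meets requirement: Yes


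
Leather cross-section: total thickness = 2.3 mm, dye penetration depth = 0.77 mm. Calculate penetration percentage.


Penetration% = 0.77 / 2.3 x 100
Penetration = 33.5%


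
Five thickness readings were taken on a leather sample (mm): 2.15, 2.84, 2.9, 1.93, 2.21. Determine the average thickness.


Sum = 2.15 + 2.84 + 2.9 + 1.93 + 2.21 = 12.03
Average = 12.03 / 5 = 2.41 mm


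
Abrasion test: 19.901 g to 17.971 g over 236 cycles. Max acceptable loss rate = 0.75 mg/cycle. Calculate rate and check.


Loss = 19.901 - 17.971 = 1.930 g
Rate = 1.930 g / 236 cycles x 1000 = 8.178 mg/cycle
Max = 0.75 mg/cycle
Passes: No


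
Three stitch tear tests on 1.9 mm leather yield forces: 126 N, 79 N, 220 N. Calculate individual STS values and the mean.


STS1 = 126 / 1.9 = 66.3 N/mm
STS2 = 79 / 1.9 = 41.6 N/mm
STS3 = 220 / 1.9 = 115.8 N/mm
Mean = (66.3 + 41.6 + 115.8) / 3 = 74.6 N/mm


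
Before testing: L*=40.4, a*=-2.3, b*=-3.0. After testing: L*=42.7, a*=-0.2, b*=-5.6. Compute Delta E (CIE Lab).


Delta E = 4.06

dL = 42.7 - 40.4 = 2.3
da = -0.2 - (-2.3) = 2.1
db = -5.6 - (-3.0) = -2.6
dE = sqrt((2.3)^2 + (2.1)^2 + (-2.6)^2) = 4.06


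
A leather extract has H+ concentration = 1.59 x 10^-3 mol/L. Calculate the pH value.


pH = 2.80

pH = -log10[H+]
pH = -log10(1.59 x 10^-3) = 2.80


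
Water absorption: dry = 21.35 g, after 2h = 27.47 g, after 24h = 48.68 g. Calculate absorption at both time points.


2h absorption = 28.7%
24h absorption = 128.0%


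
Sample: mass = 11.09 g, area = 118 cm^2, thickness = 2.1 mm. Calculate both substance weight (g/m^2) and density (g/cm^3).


Substance weight = 939.8 g/m^2
Density = 0.448 g/cm^3

SW = 11.09 / 118 x 10000 = 939.8 g/m^2
Volume = 118 x 2.1 / 10 = 24.78 cm^3
Density = 11.09 / 24.78 = 0.448 g/cm^3


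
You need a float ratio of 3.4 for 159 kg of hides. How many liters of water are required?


Water = hide weight x target ratio
Water = 159 x 3.4 = 540.6 L


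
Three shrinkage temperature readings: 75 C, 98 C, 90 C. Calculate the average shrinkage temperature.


87.7 C

Average = (75 + 98 + 90) / 3
Average = 263 / 3 = 87.7 C


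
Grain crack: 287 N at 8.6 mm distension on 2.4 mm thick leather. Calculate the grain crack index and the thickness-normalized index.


Crack index = 287 / 8.6 = 33.4 N/mm
Normalized = 33.4 / 2.4 = 13.9 N/mm per mm


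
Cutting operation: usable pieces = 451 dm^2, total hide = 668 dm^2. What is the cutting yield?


67.5%


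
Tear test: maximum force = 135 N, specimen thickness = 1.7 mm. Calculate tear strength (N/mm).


Tear strength = force / thickness
Tear = 135 / 1.7 = 79.4 N/mm


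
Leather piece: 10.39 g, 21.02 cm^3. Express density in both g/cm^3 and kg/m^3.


Density = 10.39 / 21.02 = 0.494 g/cm^3
Convert: 0.494 x 1000 = 494 kg/m^3


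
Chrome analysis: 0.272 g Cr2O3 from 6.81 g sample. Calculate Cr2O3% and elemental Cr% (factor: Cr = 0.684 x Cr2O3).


Cr2O3 = 3.99%
Cr = 2.73%


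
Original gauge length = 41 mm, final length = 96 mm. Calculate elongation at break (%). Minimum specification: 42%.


Elongation = 134.1%
Meets spec: Yes


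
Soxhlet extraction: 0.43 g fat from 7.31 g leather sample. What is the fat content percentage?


Fat content = 0.43 / 7.31 x 100
Fat = 5.9%


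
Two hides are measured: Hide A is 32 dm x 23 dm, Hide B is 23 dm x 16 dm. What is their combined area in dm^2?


Hide A area = 32 x 23 = 736 dm^2
Hide B area = 23 x 16 = 368 dm^2
Total = 736 + 368 = 1104 dm^2


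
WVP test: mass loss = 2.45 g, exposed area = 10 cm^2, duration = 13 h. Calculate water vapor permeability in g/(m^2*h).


WVP = mass_loss / (area x time) x 10000
WVP = 2.45 / (10 x 13) x 10000
WVP = 2.45 / 130 x 10000 = 188.46 g/(m^2*h)


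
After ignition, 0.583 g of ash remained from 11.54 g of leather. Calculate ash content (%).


Ash% = 0.583 / 11.54 x 100
Ash% = 5.05%


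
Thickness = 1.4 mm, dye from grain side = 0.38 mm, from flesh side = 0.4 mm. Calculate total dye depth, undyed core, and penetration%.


Total dyed = 0.78 mm
Undyed core = 0.62 mm
Penetration = 55.7%


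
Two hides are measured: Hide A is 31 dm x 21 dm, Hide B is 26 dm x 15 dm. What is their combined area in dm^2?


Hide A area = 31 x 21 = 651 dm^2
Hide B area = 26 x 15 = 390 dm^2
Total = 651 + 390 = 1041 dm^2


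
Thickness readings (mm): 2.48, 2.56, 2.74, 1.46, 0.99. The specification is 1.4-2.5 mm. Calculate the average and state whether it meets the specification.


Sum = 10.23
Average = 10.23 / 5 = 2.05 mm
Specification range: 1.4 to 2.5 mm
Within spec: Yes


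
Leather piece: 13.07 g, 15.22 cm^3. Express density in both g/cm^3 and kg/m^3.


Density = 13.07 / 15.22 = 0.859 g/cm^3
Convert: 0.859 x 1000 = 859 kg/m^3


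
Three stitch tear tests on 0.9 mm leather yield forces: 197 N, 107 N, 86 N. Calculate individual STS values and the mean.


STS1 = 218.9 N/mm
STS2 = 118.9 N/mm
STS3 = 95.6 N/mm
Mean = 144.5 N/mm

STS1 = 197 / 0.9 = 218.9 N/mm
STS2 = 107 / 0.9 = 118.9 N/mm
STS3 = 86 / 0.9 = 95.6 N/mm
Mean = (218.9 + 118.9 + 95.6) / 3 = 144.5 N/mm


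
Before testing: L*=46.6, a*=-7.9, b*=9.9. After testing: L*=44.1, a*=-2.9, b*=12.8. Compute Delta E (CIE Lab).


Delta E = 6.30

dL = 44.1 - 46.6 = -2.5
da = -2.9 - (-7.9) = 5.0
db = 12.8 - 9.9 = 2.9
dE = sqrt((-2.5)^2 + (5.0)^2 + (2.9)^2) = 6.30


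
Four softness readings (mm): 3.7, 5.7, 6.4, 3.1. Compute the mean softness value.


Sum = 3.7 + 5.7 + 6.4 + 3.1
Mean = 18.9 / 4 = 4.73 mm


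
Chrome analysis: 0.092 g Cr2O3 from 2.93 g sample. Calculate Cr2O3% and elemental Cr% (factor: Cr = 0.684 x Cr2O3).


Cr2O3 = 3.14%
Cr = 2.15%


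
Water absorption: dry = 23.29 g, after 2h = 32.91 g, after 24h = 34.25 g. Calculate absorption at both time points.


2h absorption = 41.3%
24h absorption = 47.1%


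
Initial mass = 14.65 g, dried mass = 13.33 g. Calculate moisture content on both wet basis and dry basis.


Wet basis = 9.0%
Dry basis = 9.9%


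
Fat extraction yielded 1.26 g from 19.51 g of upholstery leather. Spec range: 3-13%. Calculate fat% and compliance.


Fat% = 1.26 / 19.51 x 100 = 6.5%
Spec range: 3-13%
Compliant: Yes


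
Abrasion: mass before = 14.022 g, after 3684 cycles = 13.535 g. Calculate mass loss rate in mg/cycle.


0.132 mg/cycle

Mass loss = 14.022 - 13.535 = 0.487 g
Rate = 0.487 / 3684 x 1000 = 0.132 mg/cycle


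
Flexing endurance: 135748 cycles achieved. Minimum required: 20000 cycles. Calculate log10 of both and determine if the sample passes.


Achieved: log10 = 5.13
Required: log10 = 4.30
Passes: Yes

log10(135748) = 5.13
log10(20000) = 4.30
Passes: Yes


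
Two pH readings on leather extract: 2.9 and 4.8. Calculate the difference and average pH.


Difference = |2.9 - 4.8| = 1.9
Average = (2.9 + 4.8) / 2 = 3.85


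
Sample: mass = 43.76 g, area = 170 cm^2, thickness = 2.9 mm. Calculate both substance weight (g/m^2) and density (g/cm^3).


Substance weight = 2574.1 g/m^2
Density = 0.888 g/cm^3

SW = 43.76 / 170 x 10000 = 2574.1 g/m^2
Volume = 170 x 2.9 / 10 = 49.30 cm^3
Density = 43.76 / 49.30 = 0.888 g/cm^3


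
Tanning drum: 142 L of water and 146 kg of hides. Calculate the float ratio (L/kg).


1.0

Float ratio = water / hide weight
Ratio = 142 / 146 = 1.0


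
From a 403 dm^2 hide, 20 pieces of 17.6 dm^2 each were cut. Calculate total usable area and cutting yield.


Total usable = 20 x 17.6 = 352.0 dm^2
Yield = 352.0 / 403 x 100 = 87.3%


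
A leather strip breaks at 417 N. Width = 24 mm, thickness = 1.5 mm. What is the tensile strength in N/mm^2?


Cross-sectional area = 24 x 1.5 = 36.0 mm^2
Tensile strength = 417 / 36.0 = 11.58 N/mm^2


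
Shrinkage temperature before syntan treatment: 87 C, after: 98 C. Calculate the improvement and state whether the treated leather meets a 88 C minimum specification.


Improvement = 98 - 87 = 11 C
Spec check: 98 C >= 88 C? Yes


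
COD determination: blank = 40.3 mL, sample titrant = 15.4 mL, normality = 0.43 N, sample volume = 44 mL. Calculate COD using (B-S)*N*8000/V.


1946.7 mg/L


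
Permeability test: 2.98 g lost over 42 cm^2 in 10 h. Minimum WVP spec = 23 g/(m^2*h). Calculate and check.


WVP = 2.98 / (42 x 10) x 10000 = 70.95 g/(m^2*h)
Minimum: 23 g/(m^2*h)
Meets spec: Yes


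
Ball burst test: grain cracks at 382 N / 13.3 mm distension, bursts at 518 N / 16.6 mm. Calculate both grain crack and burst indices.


Crack index = 28.7 N/mm
Burst index = 31.2 N/mm


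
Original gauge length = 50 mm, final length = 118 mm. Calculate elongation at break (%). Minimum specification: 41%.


Elongation = 136.0%
Meets spec: Yes


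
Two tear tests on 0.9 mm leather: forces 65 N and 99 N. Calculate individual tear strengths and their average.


Tear 1 = 65 / 0.9 = 72.2 N/mm
Tear 2 = 99 / 0.9 = 110.0 N/mm
Average = (72.2 + 110.0) / 2 = 91.1 N/mm


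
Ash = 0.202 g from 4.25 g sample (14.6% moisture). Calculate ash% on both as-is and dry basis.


As-is ash = 4.75%
Dry-basis ash = 5.57%


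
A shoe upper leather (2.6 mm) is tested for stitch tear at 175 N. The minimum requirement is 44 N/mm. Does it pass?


STS = 175 / 2.6 = 67.3 N/mm
Minimum required: 44 N/mm
Passes: Yes
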